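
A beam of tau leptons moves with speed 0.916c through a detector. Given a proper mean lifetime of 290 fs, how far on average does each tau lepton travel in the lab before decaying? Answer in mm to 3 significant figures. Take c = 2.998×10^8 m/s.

d ≈ 0.199 mm

γ = 1/√(1 − 0.916²) = 2.4927
Dilated lifetime: Δt = γτ₀ = 2.4927 × 290 fs = 722.87 fs
d = vΔt = 0.916c × 722.87 fs = 2.7462×10^8 m/s × 7.2287×10^-13 s = 0.199 mm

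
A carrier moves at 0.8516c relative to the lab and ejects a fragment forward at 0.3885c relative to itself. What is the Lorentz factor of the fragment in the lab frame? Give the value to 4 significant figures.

u_lab = (0.3885 + 0.8516)/(1 + 0.3885×0.8516) = 1.2401/1.330847 = 0.9318129
γ = 1/√(1 − 0.9318129²) = 2.755

γ ≈ 2.755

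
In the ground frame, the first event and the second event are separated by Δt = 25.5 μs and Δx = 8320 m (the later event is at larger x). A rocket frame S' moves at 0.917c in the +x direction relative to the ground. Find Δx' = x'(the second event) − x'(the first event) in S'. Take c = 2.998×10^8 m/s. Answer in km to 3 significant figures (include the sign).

γ = 1/√(1 − 0.917²) = 2.5070
Δx' = γ(Δx − vΔt) = 2.5070 × (8320 m − 0.917×(2.998×10^8 m/s)×25.5×10^-6 s)
= 2.5070 × (1309.6 m) = 3.28 km

Δx' ≈ 3.28 km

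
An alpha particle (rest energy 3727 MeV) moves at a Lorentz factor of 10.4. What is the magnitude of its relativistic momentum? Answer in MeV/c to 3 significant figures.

β = √(1 − 1/γ²) = √(1 − 1/10.4²) = 0.99537
p = γβm₀c = 10.4 × 0.99537 × 3727 MeV/c = 38600 MeV/c

p ≈ 38600 MeV/c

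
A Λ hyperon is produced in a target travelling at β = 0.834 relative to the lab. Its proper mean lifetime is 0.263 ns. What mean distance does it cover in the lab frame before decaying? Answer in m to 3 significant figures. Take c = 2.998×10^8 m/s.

γ = 1/√(1 − 0.834²) = 1.8124
Dilated lifetime: Δt = γτ₀ = 1.8124 × 0.263 ns = 0.47665 ns
d = vΔt = 0.834c × 0.47665 ns = 2.5003×10^8 m/s × 4.7665×10^-10 s = 0.119 m

d ≈ 0.119 m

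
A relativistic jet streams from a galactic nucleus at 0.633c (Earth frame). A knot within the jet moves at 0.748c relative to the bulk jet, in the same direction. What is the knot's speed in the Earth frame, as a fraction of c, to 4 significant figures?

u ≈ 0.9372c

Relativistic velocity addition: u = (u' + v)/(1 + u'v/c²)
= (0.748 + 0.633)/(1 + 0.748×0.633) = 1.381/1.47348 = 0.9372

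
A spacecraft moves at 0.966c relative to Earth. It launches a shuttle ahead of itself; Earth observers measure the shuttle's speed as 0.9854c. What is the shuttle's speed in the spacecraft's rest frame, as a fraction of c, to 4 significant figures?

Inverse velocity addition: u' = (u − v)/(1 − uv/c²)
= (0.9854 − 0.966)/(1 − 0.9854×0.966) = 0.01940/0.0481036 = 0.4033

u' ≈ 0.4033c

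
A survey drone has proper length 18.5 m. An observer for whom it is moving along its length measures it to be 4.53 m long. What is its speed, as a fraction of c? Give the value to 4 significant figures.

β ≈ 0.9696

γ = L₀/L = 18.5/4.53 = 4.08389
β = √(1 − 1/γ²) = 0.9696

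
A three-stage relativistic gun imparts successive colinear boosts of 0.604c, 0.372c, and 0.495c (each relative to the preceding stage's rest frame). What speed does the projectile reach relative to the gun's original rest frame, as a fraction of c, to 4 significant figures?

u ≈ 0.9265c

Compose boost 2: (0.372 + 0.604)/(1 + 0.372×0.604) = 0.9760/1.22469 = 0.796938
Compose boost 3: (0.495 + 0.796938)/(1 + 0.495×0.796938) = 1.29194/1.39448 = 0.9265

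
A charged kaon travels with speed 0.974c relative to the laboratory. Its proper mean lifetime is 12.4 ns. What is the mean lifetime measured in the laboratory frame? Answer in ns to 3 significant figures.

Δt ≈ 54.7 ns

γ = 1/√(1 − 0.974²) = 4.4141
Time dilation: Δt = γτ₀ = 4.4141 × 12.4 ns = 54.7 ns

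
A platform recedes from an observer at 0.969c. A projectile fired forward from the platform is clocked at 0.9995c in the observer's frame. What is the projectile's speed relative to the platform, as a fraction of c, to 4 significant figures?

Inverse velocity addition: u' = (u − v)/(1 − uv/c²)
= (0.9995 − 0.969)/(1 − 0.9995×0.969) = 0.03050/0.0314845 = 0.9687

u' ≈ 0.9687c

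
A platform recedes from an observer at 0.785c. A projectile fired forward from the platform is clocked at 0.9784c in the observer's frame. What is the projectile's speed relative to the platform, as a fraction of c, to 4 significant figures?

Inverse velocity addition: u' = (u − v)/(1 − uv/c²)
= (0.9784 − 0.785)/(1 − 0.9784×0.785) = 0.1934/0.231956 = 0.8338

u' ≈ 0.8338c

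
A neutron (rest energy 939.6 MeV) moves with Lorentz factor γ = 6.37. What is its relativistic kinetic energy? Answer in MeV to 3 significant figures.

K ≈ 5050 MeV

γ = 6.37 (given)
K = (γ − 1)m₀c² = (6.37 − 1) × 939.6 MeV = 5.3700 × 939.6 MeV = 5050 MeV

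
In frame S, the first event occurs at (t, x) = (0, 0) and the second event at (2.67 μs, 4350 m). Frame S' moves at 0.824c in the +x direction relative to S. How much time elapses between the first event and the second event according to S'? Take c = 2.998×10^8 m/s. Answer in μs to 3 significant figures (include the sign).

Δt' ≈ -16.4 μs

γ = 1/√(1 − 0.824²) = 1.7649
Δt' = γ(Δt − vΔx/c²) = 1.7649 × (2.67 μs − 0.824×4350 m / (2.998×10^8 m/s))
= 1.7649 × (-9.2860 μs) = -16.4 μs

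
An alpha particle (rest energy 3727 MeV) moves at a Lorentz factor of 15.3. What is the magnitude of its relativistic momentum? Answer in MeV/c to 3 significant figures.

β = √(1 − 1/γ²) = √(1 − 1/15.3²) = 0.99786
p = γβm₀c = 15.3 × 0.99786 × 3727 MeV/c = 56900 MeV/c

p ≈ 56900 MeV/c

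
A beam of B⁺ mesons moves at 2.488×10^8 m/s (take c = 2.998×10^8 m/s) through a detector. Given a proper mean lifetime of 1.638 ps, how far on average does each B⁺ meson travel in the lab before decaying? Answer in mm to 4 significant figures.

d ≈ 0.7304 mm

β = v/c = 2.488×10^8 / 2.998×10^8 = 0.829887
γ = 1/√(1 − 0.829887²) = 1.79233
Dilated lifetime: Δt = γτ₀ = 1.79233 × 1.638 ps = 2.93584 ps
d = vΔt = 0.829887c × 2.93584 ps = 2.48800×10^8 m/s × 2.93584×10^-12 s = 0.7304 mm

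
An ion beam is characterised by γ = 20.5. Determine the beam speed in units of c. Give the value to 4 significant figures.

β = √(1 − 1/γ²) = √(1 − 1/20.5²) = √(0.997620) = 0.9988

β ≈ 0.9988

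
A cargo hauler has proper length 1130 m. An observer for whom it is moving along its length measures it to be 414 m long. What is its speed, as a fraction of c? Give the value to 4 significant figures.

γ = L₀/L = 1130/414 = 2.72947
β = √(1 − 1/γ²) = 0.9305

β ≈ 0.9305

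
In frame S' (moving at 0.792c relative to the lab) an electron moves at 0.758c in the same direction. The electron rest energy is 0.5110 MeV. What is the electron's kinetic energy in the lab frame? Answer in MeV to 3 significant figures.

K ≈ 1.54 MeV

u_lab = (0.758 + 0.792)/(1 + 0.758×0.792) = 0.968547
γ = 1/√(1 − 0.968547²) = 4.0188
K = (γ − 1)m₀c² = (4.0188 − 1) × 0.5110 = 3.0188 × 0.5110 = 1.54 MeV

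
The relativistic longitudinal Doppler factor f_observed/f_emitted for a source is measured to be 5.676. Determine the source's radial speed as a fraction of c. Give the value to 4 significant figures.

f_obs/f_src = √((1+β)/(1−β)) = 5.676  ⇒  (1+β)/(1−β) = 32.2170
β = |1 − D²|/(1 + D²) = |1 − 32.2170|/(1 + 32.2170) = 0.9398

β ≈ 0.9398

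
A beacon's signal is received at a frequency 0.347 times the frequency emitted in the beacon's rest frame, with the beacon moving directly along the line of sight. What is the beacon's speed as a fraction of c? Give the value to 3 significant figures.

β ≈ 0.785

f_obs/f_src = √((1−β)/(1+β)) = 0.347  ⇒  (1−β)/(1+β) = 0.12041
β = |1 − D²|/(1 + D²) = |1 − 0.12041|/(1 + 0.12041) = 0.785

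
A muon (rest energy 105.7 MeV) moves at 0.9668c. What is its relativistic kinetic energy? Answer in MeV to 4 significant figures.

K ≈ 307.9 MeV

γ = 1/√(1 − 0.9668²) = 3.91337
K = (γ − 1)m₀c² = (3.91337 − 1) × 105.7 MeV = 2.91337 × 105.7 MeV = 307.9 MeV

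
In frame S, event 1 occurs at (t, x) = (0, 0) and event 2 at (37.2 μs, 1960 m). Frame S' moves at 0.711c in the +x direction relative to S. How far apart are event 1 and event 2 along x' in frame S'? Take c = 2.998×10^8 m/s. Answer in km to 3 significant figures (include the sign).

γ = 1/√(1 − 0.711²) = 1.4221
Δx' = γ(Δx − vΔt) = 1.4221 × (1960 m − 0.711×(2.998×10^8 m/s)×37.2×10^-6 s)
= 1.4221 × (-5969.5 m) = -8.49 km

Δx' ≈ -8.49 km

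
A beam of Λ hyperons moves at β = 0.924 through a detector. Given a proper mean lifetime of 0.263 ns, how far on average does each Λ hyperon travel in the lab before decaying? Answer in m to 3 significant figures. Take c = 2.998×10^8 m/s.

γ = 1/√(1 − 0.924²) = 2.6151
Dilated lifetime: Δt = γτ₀ = 2.6151 × 0.263 ns = 0.68778 ns
d = vΔt = 0.924c × 0.68778 ns = 2.7702×10^8 m/s × 6.8778×10^-10 s = 0.191 m

d ≈ 0.191 m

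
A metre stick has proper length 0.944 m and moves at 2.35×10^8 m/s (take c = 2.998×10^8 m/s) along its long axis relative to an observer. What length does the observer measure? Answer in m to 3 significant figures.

L ≈ 0.586 m

β = v/c = 2.35×10^8 / 2.998×10^8 = 0.78386
γ = 1/√(1 − 0.78386²) = 1.6105
Length contraction: L = L₀/γ = 0.944/1.6105 = 0.586 m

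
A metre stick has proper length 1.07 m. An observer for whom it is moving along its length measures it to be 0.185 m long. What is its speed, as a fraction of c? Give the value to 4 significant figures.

γ = L₀/L = 1.07/0.185 = 5.78378
β = √(1 − 1/γ²) = 0.9849

β ≈ 0.9849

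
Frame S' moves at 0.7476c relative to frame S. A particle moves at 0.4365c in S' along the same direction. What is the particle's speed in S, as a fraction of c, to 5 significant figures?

Relativistic velocity addition: u = (u' + v)/(1 + u'v/c²)
= (0.4365 + 0.7476)/(1 + 0.4365×0.7476) = 1.1841/1.326327 = 0.89277

u ≈ 0.89277c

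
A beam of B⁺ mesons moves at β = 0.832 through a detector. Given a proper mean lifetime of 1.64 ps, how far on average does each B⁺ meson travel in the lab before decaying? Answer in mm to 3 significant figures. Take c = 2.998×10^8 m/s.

d ≈ 0.737 mm

γ = 1/√(1 − 0.832²) = 1.8025
Dilated lifetime: Δt = γτ₀ = 1.8025 × 1.64 ps = 2.9562 ps
d = vΔt = 0.832c × 2.9562 ps = 2.4943×10^8 m/s × 2.9562×10^-12 s = 0.737 mm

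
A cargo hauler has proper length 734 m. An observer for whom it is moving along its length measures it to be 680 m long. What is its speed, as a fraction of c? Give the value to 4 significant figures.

γ = L₀/L = 734/680 = 1.07941
β = √(1 − 1/γ²) = 0.3765

β ≈ 0.3765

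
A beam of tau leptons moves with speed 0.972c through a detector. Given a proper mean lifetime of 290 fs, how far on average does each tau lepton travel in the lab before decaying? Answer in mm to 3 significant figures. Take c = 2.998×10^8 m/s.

γ = 1/√(1 − 0.972²) = 4.2557
Dilated lifetime: Δt = γτ₀ = 4.2557 × 290 fs = 1234.1 fs
d = vΔt = 0.972c × 1234.1 fs = 2.9141×10^8 m/s × 1.2341×10^-12 s = 0.360 mm

d ≈ 0.360 mm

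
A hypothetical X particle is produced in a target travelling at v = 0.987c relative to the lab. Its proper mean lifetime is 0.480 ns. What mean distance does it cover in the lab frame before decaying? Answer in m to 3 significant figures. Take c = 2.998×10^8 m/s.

γ = 1/√(1 − 0.987²) = 6.2220
Dilated lifetime: Δt = γτ₀ = 6.2220 × 0.480 ns = 2.9866 ns
d = vΔt = 0.987c × 2.9866 ns = 2.9590×10^8 m/s × 2.9866×10^-9 s = 0.884 m

d ≈ 0.884 m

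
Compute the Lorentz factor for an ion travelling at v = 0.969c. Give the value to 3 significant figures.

γ = 1/√(1 − β²) = 1/√(1 − 0.969²) = 1/√(0.061039) = 4.05

γ ≈ 4.05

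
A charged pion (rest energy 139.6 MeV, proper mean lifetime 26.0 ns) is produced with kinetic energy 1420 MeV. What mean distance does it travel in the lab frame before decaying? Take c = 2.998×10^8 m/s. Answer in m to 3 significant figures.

d ≈ 86.7 m

γ = 1 + K/(m₀c²) = 1 + 1420/139.6 = 11.172
β = √(1 − 1/γ²) = 0.99599
Dilated lifetime: γτ₀ = 11.172 × 26.0 ns = 290.47 ns
d = βc·γτ₀ = 0.99599 × (2.998×10^8 m/s) × 2.9047×10^-7 s = 86.7 m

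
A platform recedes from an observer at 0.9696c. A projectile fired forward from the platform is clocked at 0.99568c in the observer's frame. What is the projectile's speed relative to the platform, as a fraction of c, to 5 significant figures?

Inverse velocity addition: u' = (u − v)/(1 − uv/c²)
= (0.99568 − 0.9696)/(1 − 0.99568×0.9696) = 0.026080/0.03458867 = 0.75400

u' ≈ 0.75400c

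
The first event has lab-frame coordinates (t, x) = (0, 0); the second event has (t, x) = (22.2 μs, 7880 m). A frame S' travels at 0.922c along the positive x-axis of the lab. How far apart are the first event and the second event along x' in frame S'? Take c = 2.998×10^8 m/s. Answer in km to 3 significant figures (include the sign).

Δx' ≈ 4.50 km

γ = 1/√(1 − 0.922²) = 2.5827
Δx' = γ(Δx − vΔt) = 2.5827 × (7880 m − 0.922×(2.998×10^8 m/s)×22.2×10^-6 s)
= 2.5827 × (1743.6 m) = 4.50 km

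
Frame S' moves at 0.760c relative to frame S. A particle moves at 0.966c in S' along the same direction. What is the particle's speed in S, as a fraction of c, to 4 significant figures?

Relativistic velocity addition: u = (u' + v)/(1 + u'v/c²)
= (0.966 + 0.760)/(1 + 0.966×0.760) = 1.726/1.73416 = 0.9953

u ≈ 0.9953c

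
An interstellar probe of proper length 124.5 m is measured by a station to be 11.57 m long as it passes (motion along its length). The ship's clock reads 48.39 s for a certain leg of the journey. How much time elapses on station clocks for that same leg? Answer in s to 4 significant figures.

Δt ≈ 520.7 s

Length contraction ⇒ γ = L₀/L = 124.5/11.57 = 10.7606
Time dilation: Δt = γτ₀ = 10.7606 × 48.39 s = 520.7 s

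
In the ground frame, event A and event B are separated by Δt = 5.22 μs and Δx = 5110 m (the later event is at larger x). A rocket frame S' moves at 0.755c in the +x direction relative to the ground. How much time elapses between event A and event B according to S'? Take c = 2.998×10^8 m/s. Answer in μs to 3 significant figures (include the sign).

γ = 1/√(1 − 0.755²) = 1.5250
Δt' = γ(Δt − vΔx/c²) = 1.5250 × (5.22 μs − 0.755×5110 m / (2.998×10^8 m/s))
= 1.5250 × (-7.6487 μs) = -11.7 μs

Δt' ≈ -11.7 μs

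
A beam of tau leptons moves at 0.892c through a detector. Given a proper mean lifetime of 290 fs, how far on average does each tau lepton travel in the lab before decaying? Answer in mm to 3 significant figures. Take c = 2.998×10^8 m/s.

γ = 1/√(1 − 0.892²) = 2.2122
Dilated lifetime: Δt = γτ₀ = 2.2122 × 290 fs = 641.54 fs
d = vΔt = 0.892c × 641.54 fs = 2.6742×10^8 m/s × 6.4154×10^-13 s = 0.172 mm

d ≈ 0.172 mm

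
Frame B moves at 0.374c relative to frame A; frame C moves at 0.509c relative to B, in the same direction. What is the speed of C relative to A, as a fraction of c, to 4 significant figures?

u ≈ 0.7418c

Compose boost 2: (0.509 + 0.374)/(1 + 0.509×0.374) = 0.8830/1.19037 = 0.7418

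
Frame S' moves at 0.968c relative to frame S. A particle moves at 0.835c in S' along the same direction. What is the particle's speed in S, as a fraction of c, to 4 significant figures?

Relativistic velocity addition: u = (u' + v)/(1 + u'v/c²)
= (0.835 + 0.968)/(1 + 0.835×0.968) = 1.803/1.80828 = 0.9971

u ≈ 0.9971c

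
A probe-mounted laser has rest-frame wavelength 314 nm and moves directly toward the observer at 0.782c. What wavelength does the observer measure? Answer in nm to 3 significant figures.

λ_obs ≈ 110 nm

Relativistic Doppler: λ_obs = λ_src √((1−β)/(1+β))
= 314 × √(0.21800/1.7820) = 314 × 0.34976 = 110 nm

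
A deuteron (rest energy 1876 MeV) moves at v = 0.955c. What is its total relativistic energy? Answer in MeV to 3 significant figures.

γ = 1/√(1 − 0.955²) = 3.3715
E = γm₀c² = 3.3715 × 1876 MeV = 6320 MeV

E ≈ 6320 MeV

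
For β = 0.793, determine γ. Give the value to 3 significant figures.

γ = 1/√(1 − β²) = 1/√(1 − 0.793²) = 1/√(0.37115) = 1.64

γ ≈ 1.64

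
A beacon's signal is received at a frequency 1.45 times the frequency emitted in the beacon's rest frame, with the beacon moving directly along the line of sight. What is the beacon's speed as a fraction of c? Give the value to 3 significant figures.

β ≈ 0.355

f_obs/f_src = √((1+β)/(1−β)) = 1.45  ⇒  (1+β)/(1−β) = 2.1025
β = |1 − D²|/(1 + D²) = |1 − 2.1025|/(1 + 2.1025) = 0.355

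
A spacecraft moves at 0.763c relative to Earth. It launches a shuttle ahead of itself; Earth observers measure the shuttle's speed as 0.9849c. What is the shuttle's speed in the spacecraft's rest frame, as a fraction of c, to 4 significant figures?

Inverse velocity addition: u' = (u − v)/(1 − uv/c²)
= (0.9849 − 0.763)/(1 − 0.9849×0.763) = 0.2219/0.248521 = 0.8929

u' ≈ 0.8929c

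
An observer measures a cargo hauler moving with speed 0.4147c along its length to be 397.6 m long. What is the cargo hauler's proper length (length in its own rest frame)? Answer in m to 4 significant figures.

L₀ ≈ 436.9 m

γ = 1/√(1 − 0.4147²) = 1.09895
L₀ = γL = 1.09895 × 397.6 = 436.9 m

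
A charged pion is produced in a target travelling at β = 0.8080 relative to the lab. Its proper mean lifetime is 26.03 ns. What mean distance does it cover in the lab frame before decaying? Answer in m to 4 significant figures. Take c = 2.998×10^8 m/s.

γ = 1/√(1 − 0.8080²) = 1.69727
Dilated lifetime: Δt = γτ₀ = 1.69727 × 26.03 ns = 44.1799 ns
d = vΔt = 0.8080c × 44.1799 ns = 2.42238×10^8 m/s × 4.41799×10^-8 s = 10.70 m

d ≈ 10.70 m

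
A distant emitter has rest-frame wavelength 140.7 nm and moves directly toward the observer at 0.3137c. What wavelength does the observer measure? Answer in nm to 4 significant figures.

Relativistic Doppler: λ_obs = λ_src √((1−β)/(1+β))
= 140.7 × √(0.686300/1.31370) = 140.7 × 0.722785 = 101.7 nm

λ_obs ≈ 101.7 nm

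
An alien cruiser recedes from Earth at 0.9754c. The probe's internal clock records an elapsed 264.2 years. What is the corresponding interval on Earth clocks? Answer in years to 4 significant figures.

γ = 1/√(1 − 0.9754²) = 4.53633
Time dilation: Δt = γτ₀ = 4.53633 × 264.2 years = 1198 years

Δt ≈ 1198 years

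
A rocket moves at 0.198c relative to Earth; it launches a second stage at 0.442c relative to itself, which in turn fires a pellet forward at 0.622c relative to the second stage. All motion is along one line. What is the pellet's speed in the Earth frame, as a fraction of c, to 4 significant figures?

Compose boost 2: (0.442 + 0.198)/(1 + 0.442×0.198) = 0.6400/1.08752 = 0.588497
Compose boost 3: (0.622 + 0.588497)/(1 + 0.622×0.588497) = 1.21050/1.36605 = 0.8861

u ≈ 0.8861c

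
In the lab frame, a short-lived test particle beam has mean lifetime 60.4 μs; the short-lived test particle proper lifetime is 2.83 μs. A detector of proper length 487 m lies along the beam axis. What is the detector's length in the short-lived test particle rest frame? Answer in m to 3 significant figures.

Time dilation ⇒ γ = Δt/τ₀ = 60.4/2.83 = 21.343
Length contraction: L = L₀/γ = 487/21.343 = 22.8 m

L ≈ 22.8 m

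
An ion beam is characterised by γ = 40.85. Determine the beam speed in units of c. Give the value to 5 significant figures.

β ≈ 0.99970

β = √(1 − 1/γ²) = √(1 − 1/40.85²) = √(0.9994007) = 0.99970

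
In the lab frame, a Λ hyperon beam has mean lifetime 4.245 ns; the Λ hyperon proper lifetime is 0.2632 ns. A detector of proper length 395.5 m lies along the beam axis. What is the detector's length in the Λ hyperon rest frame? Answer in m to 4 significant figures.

Time dilation ⇒ γ = Δt/τ₀ = 4.245/0.2632 = 16.1284
Length contraction: L = L₀/γ = 395.5/16.1284 = 24.52 m

L ≈ 24.52 m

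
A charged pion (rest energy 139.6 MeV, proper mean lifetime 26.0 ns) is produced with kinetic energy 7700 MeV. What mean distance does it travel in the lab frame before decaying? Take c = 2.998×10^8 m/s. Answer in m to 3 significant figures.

d ≈ 438 m

γ = 1 + K/(m₀c²) = 1 + 7700/139.6 = 56.158
β = √(1 − 1/γ²) = 0.99984
Dilated lifetime: γτ₀ = 56.158 × 26.0 ns = 1460.1 ns
d = βc·γτ₀ = 0.99984 × (2.998×10^8 m/s) × 1.4601×10^-6 s = 438 m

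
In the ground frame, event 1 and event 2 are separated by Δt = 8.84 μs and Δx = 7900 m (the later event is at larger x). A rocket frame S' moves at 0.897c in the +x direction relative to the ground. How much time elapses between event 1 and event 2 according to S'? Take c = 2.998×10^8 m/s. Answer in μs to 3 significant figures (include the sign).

Δt' ≈ -33.5 μs

γ = 1/√(1 − 0.897²) = 2.2623
Δt' = γ(Δt − vΔx/c²) = 2.2623 × (8.84 μs − 0.897×7900 m / (2.998×10^8 m/s))
= 2.2623 × (-14.797 μs) = -33.5 μs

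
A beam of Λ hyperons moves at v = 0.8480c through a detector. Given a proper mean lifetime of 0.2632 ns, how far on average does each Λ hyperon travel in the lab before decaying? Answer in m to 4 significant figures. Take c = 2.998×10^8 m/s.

d ≈ 0.1263 m

γ = 1/√(1 − 0.8480²) = 1.88681
Dilated lifetime: Δt = γτ₀ = 1.88681 × 0.2632 ns = 0.496607 ns
d = vΔt = 0.8480c × 0.496607 ns = 2.54230×10^8 m/s × 4.96607×10^-10 s = 0.1263 m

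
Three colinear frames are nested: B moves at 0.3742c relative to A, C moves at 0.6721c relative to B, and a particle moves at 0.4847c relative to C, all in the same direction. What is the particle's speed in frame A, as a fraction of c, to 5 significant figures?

u ≈ 0.93987c

Compose boost 2: (0.6721 + 0.3742)/(1 + 0.6721×0.3742) = 1.0463/1.251500 = 0.8360369
Compose boost 3: (0.4847 + 0.8360369)/(1 + 0.4847×0.8360369) = 1.320737/1.405227 = 0.93987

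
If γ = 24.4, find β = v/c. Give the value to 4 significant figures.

β ≈ 0.9992

β = √(1 − 1/γ²) = √(1 − 1/24.4²) = √(0.998320) = 0.9992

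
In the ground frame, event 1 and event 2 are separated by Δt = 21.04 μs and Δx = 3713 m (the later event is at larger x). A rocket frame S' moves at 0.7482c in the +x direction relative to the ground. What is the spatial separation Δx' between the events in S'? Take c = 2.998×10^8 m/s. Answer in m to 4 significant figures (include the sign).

Δx' ≈ -1517 m

γ = 1/√(1 − 0.7482²) = 1.50722
Δx' = γ(Δx − vΔt) = 1.50722 × (3713 m − 0.7482×(2.998×10^8 m/s)×21.04×10^-6 s)
= 1.50722 × (-1006.49 m) = -1517 m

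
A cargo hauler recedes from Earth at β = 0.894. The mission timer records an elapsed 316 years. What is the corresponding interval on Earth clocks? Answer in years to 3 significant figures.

γ = 1/√(1 − 0.894²) = 2.2318
Time dilation: Δt = γτ₀ = 2.2318 × 316 years = 705 years

Δt ≈ 705 years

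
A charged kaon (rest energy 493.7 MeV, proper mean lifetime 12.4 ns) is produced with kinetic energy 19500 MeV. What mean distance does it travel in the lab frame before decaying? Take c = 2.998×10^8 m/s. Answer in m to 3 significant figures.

γ = 1 + K/(m₀c²) = 1 + 19500/493.7 = 40.498
β = √(1 − 1/γ²) = 0.99970
Dilated lifetime: γτ₀ = 40.498 × 12.4 ns = 502.17 ns
d = βc·γτ₀ = 0.99970 × (2.998×10^8 m/s) × 5.0217×10^-7 s = 151 m

d ≈ 151 m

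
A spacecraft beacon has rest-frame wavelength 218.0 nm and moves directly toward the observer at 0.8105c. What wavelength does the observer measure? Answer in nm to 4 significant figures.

λ_obs ≈ 70.53 nm

Relativistic Doppler: λ_obs = λ_src √((1−β)/(1+β))
= 218.0 × √(0.189500/1.81050) = 218.0 × 0.323523 = 70.53 nm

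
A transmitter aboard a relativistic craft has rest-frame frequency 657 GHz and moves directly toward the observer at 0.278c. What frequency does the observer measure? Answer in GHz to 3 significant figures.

f_obs ≈ 874 GHz

Relativistic Doppler: f_obs = f_src √((1+β)/(1−β))
= 657 × √(1.2780/0.72200) = 657 × 1.3304 = 874 GHz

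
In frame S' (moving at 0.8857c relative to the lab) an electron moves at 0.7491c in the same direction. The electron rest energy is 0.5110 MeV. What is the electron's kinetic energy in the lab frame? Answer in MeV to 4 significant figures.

K ≈ 2.253 MeV

u_lab = (0.7491 + 0.8857)/(1 + 0.7491×0.8857) = 0.9827603
γ = 1/√(1 − 0.9827603²) = 5.40879
K = (γ − 1)m₀c² = (5.40879 − 1) × 0.5110 = 4.40879 × 0.5110 = 2.253 MeV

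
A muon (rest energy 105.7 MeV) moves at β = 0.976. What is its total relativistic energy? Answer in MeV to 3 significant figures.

E ≈ 485 MeV

γ = 1/√(1 − 0.976²) = 4.5920
E = γm₀c² = 4.5920 × 105.7 MeV = 485 MeV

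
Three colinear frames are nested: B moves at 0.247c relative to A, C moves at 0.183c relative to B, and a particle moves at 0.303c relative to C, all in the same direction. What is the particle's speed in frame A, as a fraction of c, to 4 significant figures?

u ≈ 0.6352c

Compose boost 2: (0.183 + 0.247)/(1 + 0.183×0.247) = 0.4300/1.04520 = 0.411404
Compose boost 3: (0.303 + 0.411404)/(1 + 0.303×0.411404) = 0.714404/1.12466 = 0.6352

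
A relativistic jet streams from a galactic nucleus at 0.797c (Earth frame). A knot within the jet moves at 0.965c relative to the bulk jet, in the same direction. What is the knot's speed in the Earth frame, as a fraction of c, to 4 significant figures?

Relativistic velocity addition: u = (u' + v)/(1 + u'v/c²)
= (0.965 + 0.797)/(1 + 0.965×0.797) = 1.762/1.76911 = 0.9960

u ≈ 0.9960c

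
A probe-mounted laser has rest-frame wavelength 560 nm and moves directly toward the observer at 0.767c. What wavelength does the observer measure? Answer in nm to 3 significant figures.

Relativistic Doppler: λ_obs = λ_src √((1−β)/(1+β))
= 560 × √(0.23300/1.7670) = 560 × 0.36313 = 203 nm

λ_obs ≈ 203 nm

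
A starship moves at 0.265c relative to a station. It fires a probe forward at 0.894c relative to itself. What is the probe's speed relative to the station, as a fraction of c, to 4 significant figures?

u ≈ 0.9370c

Relativistic velocity addition: u = (u' + v)/(1 + u'v/c²)
= (0.894 + 0.265)/(1 + 0.894×0.265) = 1.159/1.23691 = 0.9370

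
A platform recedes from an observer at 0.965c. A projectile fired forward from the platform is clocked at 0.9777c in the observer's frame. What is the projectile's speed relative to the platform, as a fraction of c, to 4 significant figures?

u' ≈ 0.2247c

Inverse velocity addition: u' = (u − v)/(1 − uv/c²)
= (0.9777 − 0.965)/(1 − 0.9777×0.965) = 0.01270/0.0565195 = 0.2247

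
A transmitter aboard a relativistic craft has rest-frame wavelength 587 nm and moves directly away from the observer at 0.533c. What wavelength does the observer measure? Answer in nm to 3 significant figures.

Relativistic Doppler: λ_obs = λ_src √((1+β)/(1−β))
= 587 × √(1.5330/0.46700) = 587 × 1.8118 = 1060 nm

λ_obs ≈ 1060 nm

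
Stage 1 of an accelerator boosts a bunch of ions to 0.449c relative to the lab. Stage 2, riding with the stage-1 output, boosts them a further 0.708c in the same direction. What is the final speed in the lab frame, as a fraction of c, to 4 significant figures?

u ≈ 0.8779c

Compose boost 2: (0.708 + 0.449)/(1 + 0.708×0.449) = 1.157/1.31789 = 0.8779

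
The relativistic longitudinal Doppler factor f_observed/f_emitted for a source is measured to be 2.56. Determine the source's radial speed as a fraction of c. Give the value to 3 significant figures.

β ≈ 0.735

f_obs/f_src = √((1+β)/(1−β)) = 2.56  ⇒  (1+β)/(1−β) = 6.5536
β = |1 − D²|/(1 + D²) = |1 − 6.5536|/(1 + 6.5536) = 0.735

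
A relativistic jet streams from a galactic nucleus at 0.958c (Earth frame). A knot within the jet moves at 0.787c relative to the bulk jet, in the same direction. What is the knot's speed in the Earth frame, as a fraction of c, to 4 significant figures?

u ≈ 0.9949c

Relativistic velocity addition: u = (u' + v)/(1 + u'v/c²)
= (0.787 + 0.958)/(1 + 0.787×0.958) = 1.745/1.75395 = 0.9949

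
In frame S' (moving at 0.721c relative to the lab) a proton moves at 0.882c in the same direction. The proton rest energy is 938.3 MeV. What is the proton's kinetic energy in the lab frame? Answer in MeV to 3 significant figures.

K ≈ 3760 MeV

u_lab = (0.882 + 0.721)/(1 + 0.882×0.721) = 0.979876
γ = 1/√(1 − 0.979876²) = 5.0098
K = (γ − 1)m₀c² = (5.0098 − 1) × 938.3 = 4.0098 × 938.3 = 3760 MeV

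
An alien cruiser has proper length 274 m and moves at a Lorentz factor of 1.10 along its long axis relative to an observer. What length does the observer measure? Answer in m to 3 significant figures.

γ = 1.10 (given)
Length contraction: L = L₀/γ = 274/1.10 = 249 m

L ≈ 249 m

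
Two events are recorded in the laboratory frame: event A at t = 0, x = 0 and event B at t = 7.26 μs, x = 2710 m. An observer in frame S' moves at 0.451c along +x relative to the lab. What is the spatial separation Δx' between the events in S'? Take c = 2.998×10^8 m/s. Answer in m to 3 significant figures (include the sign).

γ = 1/√(1 − 0.451²) = 1.1204
Δx' = γ(Δx − vΔt) = 1.1204 × (2710 m − 0.451×(2.998×10^8 m/s)×7.26×10^-6 s)
= 1.1204 × (1728.4 m) = 1940 m

Δx' ≈ 1940 m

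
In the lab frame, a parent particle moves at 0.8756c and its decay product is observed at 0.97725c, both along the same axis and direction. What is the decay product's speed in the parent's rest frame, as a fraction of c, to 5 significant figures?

u' ≈ 0.70434c

Inverse velocity addition: u' = (u − v)/(1 − uv/c²)
= (0.97725 − 0.8756)/(1 − 0.97725×0.8756) = 0.10165/0.1443199 = 0.70434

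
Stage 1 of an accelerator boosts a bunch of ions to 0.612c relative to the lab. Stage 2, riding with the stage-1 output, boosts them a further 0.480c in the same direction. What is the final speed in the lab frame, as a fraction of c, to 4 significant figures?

Compose boost 2: (0.480 + 0.612)/(1 + 0.480×0.612) = 1.092/1.29376 = 0.8441

u ≈ 0.8441c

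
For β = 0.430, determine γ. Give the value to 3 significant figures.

γ = 1/√(1 − β²) = 1/√(1 − 0.430²) = 1/√(0.81510) = 1.11

γ ≈ 1.11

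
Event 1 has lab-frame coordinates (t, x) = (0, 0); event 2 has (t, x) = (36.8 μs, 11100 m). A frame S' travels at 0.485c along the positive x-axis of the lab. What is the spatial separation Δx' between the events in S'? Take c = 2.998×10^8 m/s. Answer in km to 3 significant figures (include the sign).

Δx' ≈ 6.57 km

γ = 1/√(1 − 0.485²) = 1.1435
Δx' = γ(Δx − vΔt) = 1.1435 × (11100 m − 0.485×(2.998×10^8 m/s)×36.8×10^-6 s)
= 1.1435 × (5749.2 m) = 6.57 km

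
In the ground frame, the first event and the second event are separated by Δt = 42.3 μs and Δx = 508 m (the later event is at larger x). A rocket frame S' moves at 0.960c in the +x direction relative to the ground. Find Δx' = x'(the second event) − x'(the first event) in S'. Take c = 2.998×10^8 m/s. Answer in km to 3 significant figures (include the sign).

Δx' ≈ -41.7 km

γ = 1/√(1 − 0.960²) = 3.5714
Δx' = γ(Δx − vΔt) = 3.5714 × (508 m − 0.960×(2.998×10^8 m/s)×42.3×10^-6 s)
= 3.5714 × (-11666 m) = -41.7 km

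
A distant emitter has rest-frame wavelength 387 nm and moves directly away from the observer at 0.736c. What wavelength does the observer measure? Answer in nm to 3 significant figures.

λ_obs ≈ 992 nm

Relativistic Doppler: λ_obs = λ_src √((1+β)/(1−β))
= 387 × √(1.7360/0.26400) = 387 × 2.5643 = 992 nm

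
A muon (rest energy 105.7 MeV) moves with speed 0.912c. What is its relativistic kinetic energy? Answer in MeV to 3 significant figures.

γ = 1/√(1 − 0.912²) = 2.4379
K = (γ − 1)m₀c² = (2.4379 − 1) × 105.7 MeV = 1.4379 × 105.7 MeV = 152 MeV

K ≈ 152 MeV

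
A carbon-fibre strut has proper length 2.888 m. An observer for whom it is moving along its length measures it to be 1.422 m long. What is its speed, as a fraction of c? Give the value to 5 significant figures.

β ≈ 0.87038

γ = L₀/L = 2.888/1.422 = 2.030942
β = √(1 − 1/γ²) = 0.87038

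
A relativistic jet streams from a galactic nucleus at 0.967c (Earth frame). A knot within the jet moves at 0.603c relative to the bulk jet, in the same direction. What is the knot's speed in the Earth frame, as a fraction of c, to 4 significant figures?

Relativistic velocity addition: u = (u' + v)/(1 + u'v/c²)
= (0.603 + 0.967)/(1 + 0.603×0.967) = 1.570/1.58310 = 0.9917

u ≈ 0.9917c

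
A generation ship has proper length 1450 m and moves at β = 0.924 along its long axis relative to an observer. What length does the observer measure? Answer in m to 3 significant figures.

L ≈ 554 m

γ = 1/√(1 − 0.924²) = 2.6151
Length contraction: L = L₀/γ = 1450/2.6151 = 554 m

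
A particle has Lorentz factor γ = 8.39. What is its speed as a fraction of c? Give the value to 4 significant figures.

β ≈ 0.9929

β = √(1 − 1/γ²) = √(1 − 1/8.39²) = √(0.985794) = 0.9929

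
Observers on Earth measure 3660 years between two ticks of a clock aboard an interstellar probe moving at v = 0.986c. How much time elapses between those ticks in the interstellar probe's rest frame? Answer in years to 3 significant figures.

τ₀ ≈ 610 years

γ = 1/√(1 − 0.986²) = 5.9972
Proper time: τ₀ = Δt/γ = 3660/5.9972 = 610 years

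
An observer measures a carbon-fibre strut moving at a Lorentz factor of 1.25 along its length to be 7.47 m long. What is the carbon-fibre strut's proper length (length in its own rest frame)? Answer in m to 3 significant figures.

γ = 1.25 (given)
L₀ = γL = 1.25 × 7.47 = 9.34 m

L₀ ≈ 9.34 m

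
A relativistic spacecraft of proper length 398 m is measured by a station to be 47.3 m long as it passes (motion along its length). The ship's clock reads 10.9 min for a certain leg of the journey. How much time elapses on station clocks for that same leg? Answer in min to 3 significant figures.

Length contraction ⇒ γ = L₀/L = 398/47.3 = 8.4144
Time dilation: Δt = γτ₀ = 8.4144 × 10.9 min = 91.7 min

Δt ≈ 91.7 min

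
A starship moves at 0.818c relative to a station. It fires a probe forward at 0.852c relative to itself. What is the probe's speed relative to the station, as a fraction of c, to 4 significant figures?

u ≈ 0.9841c

Relativistic velocity addition: u = (u' + v)/(1 + u'v/c²)
= (0.852 + 0.818)/(1 + 0.852×0.818) = 1.670/1.69694 = 0.9841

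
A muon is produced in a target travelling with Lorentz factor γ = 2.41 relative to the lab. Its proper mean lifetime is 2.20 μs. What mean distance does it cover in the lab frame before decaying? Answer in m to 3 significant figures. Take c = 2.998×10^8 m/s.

d ≈ 1450 m

β = √(1 − 1/γ²) = √(1 − 1/2.41²) = 0.90985
Dilated lifetime: Δt = γτ₀ = 2.41 × 2.20 μs = 5.3020 μs
d = vΔt = 0.90985c × 5.3020 μs = 2.7277×10^8 m/s × 5.3020×10^-6 s = 1450 m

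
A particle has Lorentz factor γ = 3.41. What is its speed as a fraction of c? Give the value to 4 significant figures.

β = √(1 − 1/γ²) = √(1 − 1/3.41²) = √(0.914001) = 0.9560

β ≈ 0.9560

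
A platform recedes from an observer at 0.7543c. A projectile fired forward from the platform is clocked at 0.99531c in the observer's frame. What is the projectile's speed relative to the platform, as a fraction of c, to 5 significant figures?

u' ≈ 0.96699c

Inverse velocity addition: u' = (u − v)/(1 − uv/c²)
= (0.99531 − 0.7543)/(1 − 0.99531×0.7543) = 0.24101/0.2492377 = 0.96699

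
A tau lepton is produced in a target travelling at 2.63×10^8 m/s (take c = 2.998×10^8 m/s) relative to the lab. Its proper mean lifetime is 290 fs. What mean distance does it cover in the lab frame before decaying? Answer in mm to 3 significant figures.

d ≈ 0.159 mm

β = v/c = 2.63×10^8 / 2.998×10^8 = 0.87725
γ = 1/√(1 − 0.87725²) = 2.0832
Dilated lifetime: Δt = γτ₀ = 2.0832 × 290 fs = 604.13 fs
d = vΔt = 0.87725c × 604.13 fs = 2.6300×10^8 m/s × 6.0413×10^-13 s = 0.159 mm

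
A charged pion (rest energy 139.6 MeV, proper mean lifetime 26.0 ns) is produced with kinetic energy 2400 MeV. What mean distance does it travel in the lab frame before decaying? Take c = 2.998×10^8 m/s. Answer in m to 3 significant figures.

γ = 1 + K/(m₀c²) = 1 + 2400/139.6 = 18.192
β = √(1 − 1/γ²) = 0.99849
Dilated lifetime: γτ₀ = 18.192 × 26.0 ns = 472.99 ns
d = βc·γτ₀ = 0.99849 × (2.998×10^8 m/s) × 4.7299×10^-7 s = 142 m

d ≈ 142 m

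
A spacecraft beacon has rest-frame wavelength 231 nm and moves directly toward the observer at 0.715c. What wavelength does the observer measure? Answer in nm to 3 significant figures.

λ_obs ≈ 94.2 nm

Relativistic Doppler: λ_obs = λ_src √((1−β)/(1+β))
= 231 × √(0.28500/1.7150) = 231 × 0.40765 = 94.2 nm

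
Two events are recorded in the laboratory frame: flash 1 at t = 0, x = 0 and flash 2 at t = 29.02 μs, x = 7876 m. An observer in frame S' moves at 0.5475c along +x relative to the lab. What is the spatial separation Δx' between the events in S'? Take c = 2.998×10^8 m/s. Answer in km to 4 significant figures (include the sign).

γ = 1/√(1 − 0.5475²) = 1.19502
Δx' = γ(Δx − vΔt) = 1.19502 × (7876 m − 0.5475×(2.998×10^8 m/s)×29.02×10^-6 s)
= 1.19502 × (3112.64 m) = 3.720 km

Δx' ≈ 3.720 km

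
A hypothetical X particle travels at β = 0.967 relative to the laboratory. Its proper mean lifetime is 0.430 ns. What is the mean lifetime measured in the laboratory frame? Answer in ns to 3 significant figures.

γ = 1/√(1 − 0.967²) = 3.9250
Time dilation: Δt = γτ₀ = 3.9250 × 0.430 ns = 1.69 ns

Δt ≈ 1.69 ns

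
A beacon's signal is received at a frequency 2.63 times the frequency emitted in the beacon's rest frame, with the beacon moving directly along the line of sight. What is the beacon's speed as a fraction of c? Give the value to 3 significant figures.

β ≈ 0.747

f_obs/f_src = √((1+β)/(1−β)) = 2.63  ⇒  (1+β)/(1−β) = 6.9169
β = |1 − D²|/(1 + D²) = |1 − 6.9169|/(1 + 6.9169) = 0.747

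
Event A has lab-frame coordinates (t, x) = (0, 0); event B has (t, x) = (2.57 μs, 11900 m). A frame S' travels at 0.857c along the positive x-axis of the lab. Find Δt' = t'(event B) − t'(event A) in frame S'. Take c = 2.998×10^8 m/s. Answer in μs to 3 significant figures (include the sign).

Δt' ≈ -61.0 μs

γ = 1/√(1 − 0.857²) = 1.9406
Δt' = γ(Δt − vΔx/c²) = 1.9406 × (2.57 μs − 0.857×11900 m / (2.998×10^8 m/s))
= 1.9406 × (-31.447 μs) = -61.0 μs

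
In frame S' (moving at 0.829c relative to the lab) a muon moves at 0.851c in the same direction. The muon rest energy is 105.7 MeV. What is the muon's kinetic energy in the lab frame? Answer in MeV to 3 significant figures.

u_lab = (0.851 + 0.829)/(1 + 0.851×0.829) = 0.985061
γ = 1/√(1 − 0.985061²) = 5.8069
K = (γ − 1)m₀c² = (5.8069 − 1) × 105.7 = 4.8069 × 105.7 = 508 MeV

K ≈ 508 MeV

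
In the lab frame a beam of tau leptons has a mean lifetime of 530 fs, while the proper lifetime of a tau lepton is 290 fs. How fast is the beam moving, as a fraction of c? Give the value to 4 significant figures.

γ = Δt/τ₀ = 530/290 = 1.82759
β = √(1 − 1/γ²) = √(1 − 1/1.82759²) = 0.8370

β ≈ 0.8370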